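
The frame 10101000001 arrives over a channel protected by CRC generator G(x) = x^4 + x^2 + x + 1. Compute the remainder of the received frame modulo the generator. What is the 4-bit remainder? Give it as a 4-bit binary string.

Modulo-2 division of 10101000001 by 10111:
  pos 0: 10101 XOR 10111 = 00010
  pos 3: 10000 XOR 10111 = 00111
  pos 5: 11100 XOR 10111 = 01011
  pos 6: 10111 XOR 10111 = 00000
Remainder = 0000 (zero — the frame passes the CRC check).

0000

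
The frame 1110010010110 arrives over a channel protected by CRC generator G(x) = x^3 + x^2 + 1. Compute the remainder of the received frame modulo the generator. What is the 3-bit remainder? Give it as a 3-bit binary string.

001

Modulo-2 division of 1110010010110 by 1101:
  pos 0: 1110 XOR 1101 = 0011
  pos 2: 1101 XOR 1101 = 0000
  pos 8: 1011 XOR 1101 = 0110
  pos 9: 1100 XOR 1101 = 0001
Remainder = 001 (nonzero — an error is detected).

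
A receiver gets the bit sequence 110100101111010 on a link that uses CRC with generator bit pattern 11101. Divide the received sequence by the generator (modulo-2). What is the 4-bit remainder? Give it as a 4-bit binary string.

Modulo-2 division of 110100101111010 by 11101:
  pos 0: 11010 XOR 11101 = 00111
  pos 2: 11101 XOR 11101 = 00000
  pos 8: 11110 XOR 11101 = 00011
Remainder = 1110 (nonzero — an error is detected).

1110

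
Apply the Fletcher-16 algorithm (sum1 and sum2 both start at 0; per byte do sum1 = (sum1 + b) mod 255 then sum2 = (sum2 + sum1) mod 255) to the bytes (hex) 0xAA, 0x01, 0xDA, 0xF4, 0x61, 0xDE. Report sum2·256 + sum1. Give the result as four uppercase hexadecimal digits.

Running sums (mod 255):
  after byte 0 (0xAA): sum1=170, sum2=170
  after byte 1 (0x01): sum1=171, sum2=86
  after byte 2 (0xDA): sum1=134, sum2=220
  after byte 3 (0xF4): sum1=123, sum2=88
  after byte 4 (0x61): sum1=220, sum2=53
  after byte 5 (0xDE): sum1=187, sum2=240
Checksum = sum2·256 + sum1 = 240·256 + 187 = 61627 = 0xF0BB.

F0BB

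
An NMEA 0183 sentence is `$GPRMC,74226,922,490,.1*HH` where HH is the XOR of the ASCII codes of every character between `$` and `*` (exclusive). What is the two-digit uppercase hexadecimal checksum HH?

65

XOR the ASCII codes of the payload characters:
  'G' = 0x47 → acc = 0x47
  'P' = 0x50 → acc = 0x17
  'R' = 0x52 → acc = 0x45
  'M' = 0x4D → acc = 0x08
  'C' = 0x43 → acc = 0x4B
  ',' = 0x2C → acc = 0x67
  '7' = 0x37 → acc = 0x50
  '4' = 0x34 → acc = 0x64
  '2' = 0x32 → acc = 0x56
  '2' = 0x32 → acc = 0x64
  '6' = 0x36 → acc = 0x52
  ',' = 0x2C → acc = 0x7E
  '9' = 0x39 → acc = 0x47
  '2' = 0x32 → acc = 0x75
  '2' = 0x32 → acc = 0x47
  ',' = 0x2C → acc = 0x6B
  '4' = 0x34 → acc = 0x5F
  '9' = 0x39 → acc = 0x66
  '0' = 0x30 → acc = 0x56
  ',' = 0x2C → acc = 0x7A
  '.' = 0x2E → acc = 0x54
  '1' = 0x31 → acc = 0x65
Checksum = 0x65.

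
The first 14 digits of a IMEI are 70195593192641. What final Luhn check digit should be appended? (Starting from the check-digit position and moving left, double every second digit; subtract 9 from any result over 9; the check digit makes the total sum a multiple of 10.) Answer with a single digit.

Partial digits right→left: 1 4 6 2 9 1 3 9 5 5 9 1 0 7
Double every second digit counting from the check-digit position (so the 1st, 3rd, 5th, ... of the partial from the right).
  doubled (with −9 where >9): 2 3 9 6 1 9 0 → sum 30
  kept as-is: 4 2 1 9 5 1 7 → sum 29
Total = 30 + 29 = 59.
Check digit = (10 − (59 mod 10)) mod 10 = 1.

1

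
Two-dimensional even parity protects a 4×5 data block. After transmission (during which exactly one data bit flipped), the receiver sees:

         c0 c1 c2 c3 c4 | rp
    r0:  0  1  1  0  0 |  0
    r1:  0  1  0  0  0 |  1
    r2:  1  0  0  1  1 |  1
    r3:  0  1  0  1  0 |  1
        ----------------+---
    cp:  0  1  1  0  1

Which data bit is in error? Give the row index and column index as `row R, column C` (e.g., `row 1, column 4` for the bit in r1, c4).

row 3, column 0

Recompute each row's even parity and compare to rp:
  r0: data parity 0, sent rp 0 → ok
  r1: data parity 1, sent rp 1 → ok
  r2: data parity 1, sent rp 1 → ok
  r3: data parity 0, sent rp 1 → mismatch
Recompute each column's even parity and compare to cp:
  c0: data parity 1, sent cp 0 → mismatch
  c1: data parity 1, sent cp 1 → ok
  c2: data parity 1, sent cp 1 → ok
  c3: data parity 0, sent cp 0 → ok
  c4: data parity 1, sent cp 1 → ok
Exactly one row (r3) and one column (c0) fail → the flipped bit is at their intersection.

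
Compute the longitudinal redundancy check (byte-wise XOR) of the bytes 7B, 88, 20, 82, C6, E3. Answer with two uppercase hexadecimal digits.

74

XOR the bytes together:
  start with 0x7B
  0x7B ⊕ 0x88 = 0xF3
  0xF3 ⊕ 0x20 = 0xD3
  0xD3 ⊕ 0x82 = 0x51
  0x51 ⊕ 0xC6 = 0x97
  0x97 ⊕ 0xE3 = 0x74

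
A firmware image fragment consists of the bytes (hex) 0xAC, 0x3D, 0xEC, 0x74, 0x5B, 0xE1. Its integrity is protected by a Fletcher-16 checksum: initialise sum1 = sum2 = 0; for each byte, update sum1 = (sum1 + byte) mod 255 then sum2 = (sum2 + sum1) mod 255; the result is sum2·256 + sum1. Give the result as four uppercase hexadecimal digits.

E788

Running sums (mod 255):
  after byte 0 (0xAC): sum1=172, sum2=172
  after byte 1 (0x3D): sum1=233, sum2=150
  after byte 2 (0xEC): sum1=214, sum2=109
  after byte 3 (0x74): sum1=75, sum2=184
  after byte 4 (0x5B): sum1=166, sum2=95
  after byte 5 (0xE1): sum1=136, sum2=231
Checksum = sum2·256 + sum1 = 231·256 + 136 = 59272 = 0xE788.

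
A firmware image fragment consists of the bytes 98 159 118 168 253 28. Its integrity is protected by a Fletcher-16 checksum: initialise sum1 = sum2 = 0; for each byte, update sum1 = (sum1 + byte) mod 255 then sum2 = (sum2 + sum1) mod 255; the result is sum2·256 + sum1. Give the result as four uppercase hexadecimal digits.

Running sums (mod 255):
  after byte 0 (98): sum1=98, sum2=98
  after byte 1 (159): sum1=2, sum2=100
  after byte 2 (118): sum1=120, sum2=220
  after byte 3 (168): sum1=33, sum2=253
  after byte 4 (253): sum1=31, sum2=29
  after byte 5 (28): sum1=59, sum2=88
Checksum = sum2·256 + sum1 = 88·256 + 59 = 22587 = 0x583B.

583B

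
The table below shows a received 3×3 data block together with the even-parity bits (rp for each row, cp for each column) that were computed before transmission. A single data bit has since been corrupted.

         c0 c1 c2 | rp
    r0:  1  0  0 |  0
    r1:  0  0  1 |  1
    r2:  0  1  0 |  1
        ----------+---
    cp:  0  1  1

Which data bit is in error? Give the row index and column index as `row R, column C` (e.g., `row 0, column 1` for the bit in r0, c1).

Recompute each row's even parity and compare to rp:
  r0: data parity 1, sent rp 0 → mismatch
  r1: data parity 1, sent rp 1 → ok
  r2: data parity 1, sent rp 1 → ok
Recompute each column's even parity and compare to cp:
  c0: data parity 1, sent cp 0 → mismatch
  c1: data parity 1, sent cp 1 → ok
  c2: data parity 1, sent cp 1 → ok
Exactly one row (r0) and one column (c0) fail → the flipped bit is at their intersection.

row 0, column 0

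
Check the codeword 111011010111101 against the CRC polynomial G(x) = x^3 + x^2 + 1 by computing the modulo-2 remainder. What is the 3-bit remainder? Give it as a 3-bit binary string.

Modulo-2 division of 111011010111101 by 1101:
  pos 0: 1110 XOR 1101 = 0011
  pos 2: 1111 XOR 1101 = 0010
  pos 4: 1001 XOR 1101 = 0100
  pos 5: 1000 XOR 1101 = 0101
  pos 6: 1011 XOR 1101 = 0110
  pos 7: 1101 XOR 1101 = 0000
  pos 11: 1101 XOR 1101 = 0000
Remainder = 000 (zero — the frame passes the CRC check).

000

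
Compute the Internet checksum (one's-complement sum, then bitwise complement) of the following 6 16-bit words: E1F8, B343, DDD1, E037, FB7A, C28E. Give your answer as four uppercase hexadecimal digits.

EEAF

One's-complement addition (fold any carry out of bit 15 back into bit 0):
  0xE1F8 + 0xB343 = 0x1953B → wrap carry → 0x953C
  0x953C + 0xDDD1 = 0x1730D → wrap carry → 0x730E
  0x730E + 0xE037 = 0x15345 → wrap carry → 0x5346
  0x5346 + 0xFB7A = 0x14EC0 → wrap carry → 0x4EC1
  0x4EC1 + 0xC28E = 0x1114F → wrap carry → 0x1150
One's-complement sum = 0x1150.
Checksum = ~0x1150 & 0xFFFF = 0xEEAF.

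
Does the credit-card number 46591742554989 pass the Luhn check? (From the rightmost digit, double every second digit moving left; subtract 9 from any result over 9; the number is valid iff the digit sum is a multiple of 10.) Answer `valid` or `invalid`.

invalid

From the right, keep odd positions and double even positions (subtract 9 from any doubled value over 9):
  doubled (positions 2,4,...): 7 8 1 8 2 1 8 → sum 35
  kept (positions 1,3,...): 9 9 5 2 7 9 6 → sum 47
Total = 82.
82 mod 10 = 2, so the number is invalid.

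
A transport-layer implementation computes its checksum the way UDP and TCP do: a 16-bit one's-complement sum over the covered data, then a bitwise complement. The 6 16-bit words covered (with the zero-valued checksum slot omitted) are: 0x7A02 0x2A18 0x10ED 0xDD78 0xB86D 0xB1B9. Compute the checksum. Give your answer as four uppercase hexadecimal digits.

One's-complement addition (fold any carry out of bit 15 back into bit 0):
  0x7A02 + 0x2A18 = 0x0A41A
  0xA41A + 0x10ED = 0x0B507
  0xB507 + 0xDD78 = 0x1927F → wrap carry → 0x9280
  0x9280 + 0xB86D = 0x14AED → wrap carry → 0x4AEE
  0x4AEE + 0xB1B9 = 0x0FCA7
One's-complement sum = 0xFCA7.
Checksum = ~0xFCA7 & 0xFFFF = 0x0358.

0358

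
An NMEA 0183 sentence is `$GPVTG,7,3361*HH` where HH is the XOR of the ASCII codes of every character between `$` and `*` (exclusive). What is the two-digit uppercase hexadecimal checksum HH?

XOR the ASCII codes of the payload characters:
  'G' = 0x47 → acc = 0x47
  'P' = 0x50 → acc = 0x17
  'V' = 0x56 → acc = 0x41
  'T' = 0x54 → acc = 0x15
  'G' = 0x47 → acc = 0x52
  ',' = 0x2C → acc = 0x7E
  '7' = 0x37 → acc = 0x49
  ',' = 0x2C → acc = 0x65
  '3' = 0x33 → acc = 0x56
  '3' = 0x33 → acc = 0x65
  '6' = 0x36 → acc = 0x53
  '1' = 0x31 → acc = 0x62
Checksum = 0x62.

62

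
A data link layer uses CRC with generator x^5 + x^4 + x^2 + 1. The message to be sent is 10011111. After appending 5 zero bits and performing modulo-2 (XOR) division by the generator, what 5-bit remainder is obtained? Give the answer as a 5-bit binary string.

10010

Append 5 zeros: 1001111100000. Divide by 110101 (XOR where the leading bit is 1):
  pos 0: 100111 XOR 110101 = 010010
  pos 1: 100101 XOR 110101 = 010000
  pos 2: 100001 XOR 110101 = 010100
  pos 3: 101000 XOR 110101 = 011101
  pos 4: 111010 XOR 110101 = 001111
  pos 6: 111100 XOR 110101 = 001001
Remainder (last 5 bits) = 10010. This is the CRC / FCS.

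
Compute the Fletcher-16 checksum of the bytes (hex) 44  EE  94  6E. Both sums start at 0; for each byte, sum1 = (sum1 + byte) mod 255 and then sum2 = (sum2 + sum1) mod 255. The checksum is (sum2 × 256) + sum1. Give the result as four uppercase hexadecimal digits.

7536

Running sums (mod 255):
  after byte 0 (44): sum1=68, sum2=68
  after byte 1 (EE): sum1=51, sum2=119
  after byte 2 (94): sum1=199, sum2=63
  after byte 3 (6E): sum1=54, sum2=117
Checksum = sum2·256 + sum1 = 117·256 + 54 = 30006 = 0x7536.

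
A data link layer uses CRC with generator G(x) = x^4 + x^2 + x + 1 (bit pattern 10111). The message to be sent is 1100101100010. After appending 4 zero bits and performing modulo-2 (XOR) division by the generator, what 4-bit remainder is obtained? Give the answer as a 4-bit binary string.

1010

Append 4 zeros: 11001011000100000. Divide by 10111 (XOR where the leading bit is 1):
  pos 0: 11001 XOR 10111 = 01110
  pos 1: 11100 XOR 10111 = 01011
  pos 2: 10111 XOR 10111 = 00000
  pos 7: 10001 XOR 10111 = 00110
  pos 9: 11000 XOR 10111 = 01111
  pos 10: 11110 XOR 10111 = 01001
  pos 11: 10010 XOR 10111 = 00101
Remainder (last 4 bits) = 1010. This is the CRC / FCS.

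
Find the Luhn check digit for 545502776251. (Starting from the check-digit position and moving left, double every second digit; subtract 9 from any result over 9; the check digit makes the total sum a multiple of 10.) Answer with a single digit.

8

Partial digits right→left: 1 5 2 6 7 7 2 0 5 5 4 5
Double every second digit counting from the check-digit position (so the 1st, 3rd, 5th, ... of the partial from the right).
  doubled (with −9 where >9): 2 4 5 4 1 8 → sum 24
  kept as-is: 5 6 7 0 5 5 → sum 28
Total = 24 + 28 = 52.
Check digit = (10 − (52 mod 10)) mod 10 = 8.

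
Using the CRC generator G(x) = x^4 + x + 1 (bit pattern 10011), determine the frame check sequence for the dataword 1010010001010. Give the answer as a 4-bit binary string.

1000

Append 4 zeros: 10100100010100000. Divide by 10011 (XOR where the leading bit is 1):
  pos 0: 10100 XOR 10011 = 00111
  pos 2: 11110 XOR 10011 = 01101
  pos 3: 11010 XOR 10011 = 01001
  pos 4: 10010 XOR 10011 = 00001
  pos 8: 11010 XOR 10011 = 01001
  pos 9: 10010 XOR 10011 = 00001
Remainder (last 4 bits) = 1000. This is the CRC / FCS.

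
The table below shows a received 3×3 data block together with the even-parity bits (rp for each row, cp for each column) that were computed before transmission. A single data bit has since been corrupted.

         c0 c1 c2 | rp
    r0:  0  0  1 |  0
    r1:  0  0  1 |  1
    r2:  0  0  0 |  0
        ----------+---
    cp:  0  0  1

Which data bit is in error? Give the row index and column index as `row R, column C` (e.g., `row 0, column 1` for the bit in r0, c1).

Recompute each row's even parity and compare to rp:
  r0: data parity 1, sent rp 0 → mismatch
  r1: data parity 1, sent rp 1 → ok
  r2: data parity 0, sent rp 0 → ok
Recompute each column's even parity and compare to cp:
  c0: data parity 0, sent cp 0 → ok
  c1: data parity 0, sent cp 0 → ok
  c2: data parity 0, sent cp 1 → mismatch
Exactly one row (r0) and one column (c2) fail → the flipped bit is at their intersection.

row 0, column 2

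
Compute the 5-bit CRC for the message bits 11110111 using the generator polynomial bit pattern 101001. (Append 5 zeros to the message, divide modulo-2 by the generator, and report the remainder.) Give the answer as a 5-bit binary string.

01001

Append 5 zeros: 1111011100000. Divide by 101001 (XOR where the leading bit is 1):
  pos 0: 111101 XOR 101001 = 010100
  pos 1: 101001 XOR 101001 = 000000
  pos 7: 100000 XOR 101001 = 001001
Remainder (last 5 bits) = 01001. This is the CRC / FCS.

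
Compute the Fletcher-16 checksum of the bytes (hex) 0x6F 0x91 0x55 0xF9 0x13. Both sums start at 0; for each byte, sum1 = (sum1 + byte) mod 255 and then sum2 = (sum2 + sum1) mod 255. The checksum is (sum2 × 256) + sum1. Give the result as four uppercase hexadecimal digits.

Running sums (mod 255):
  after byte 0 (0x6F): sum1=111, sum2=111
  after byte 1 (0x91): sum1=1, sum2=112
  after byte 2 (0x55): sum1=86, sum2=198
  after byte 3 (0xF9): sum1=80, sum2=23
  after byte 4 (0x13): sum1=99, sum2=122
Checksum = sum2·256 + sum1 = 122·256 + 99 = 31331 = 0x7A63.

7A63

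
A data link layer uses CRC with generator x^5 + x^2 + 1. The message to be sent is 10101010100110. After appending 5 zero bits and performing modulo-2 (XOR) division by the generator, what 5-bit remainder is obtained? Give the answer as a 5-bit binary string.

Append 5 zeros: 1010101010011000000. Divide by 100101 (XOR where the leading bit is 1):
  pos 0: 101010 XOR 100101 = 001111
  pos 2: 111110 XOR 100101 = 011011
  pos 3: 110111 XOR 100101 = 010010
  pos 4: 100100 XOR 100101 = 000001
  pos 9: 101100 XOR 100101 = 001001
  pos 11: 100100 XOR 100101 = 000001
Remainder (last 5 bits) = 00100. This is the CRC / FCS.

00100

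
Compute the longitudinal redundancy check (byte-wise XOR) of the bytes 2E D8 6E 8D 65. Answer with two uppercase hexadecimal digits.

70

XOR the bytes together:
  start with 0x2E
  0x2E ⊕ 0xD8 = 0xF6
  0xF6 ⊕ 0x6E = 0x98
  0x98 ⊕ 0x8D = 0x15
  0x15 ⊕ 0x65 = 0x70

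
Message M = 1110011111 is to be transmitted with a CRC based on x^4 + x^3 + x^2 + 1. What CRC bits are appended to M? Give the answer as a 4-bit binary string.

Append 4 zeros: 11100111110000. Divide by 11101 (XOR where the leading bit is 1):
  pos 0: 11100 XOR 11101 = 00001
  pos 4: 11111 XOR 11101 = 00010
  pos 7: 10100 XOR 11101 = 01001
  pos 8: 10010 XOR 11101 = 01111
  pos 9: 11110 XOR 11101 = 00011
Remainder (last 4 bits) = 0011. This is the CRC / FCS.

0011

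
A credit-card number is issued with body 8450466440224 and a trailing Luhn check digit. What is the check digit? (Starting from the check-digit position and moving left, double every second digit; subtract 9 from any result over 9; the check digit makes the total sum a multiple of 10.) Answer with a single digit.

5

Partial digits right→left: 4 2 2 0 4 4 6 6 4 0 5 4 8
Double every second digit counting from the check-digit position (so the 1st, 3rd, 5th, ... of the partial from the right).
  doubled (with −9 where >9): 8 4 8 3 8 1 7 → sum 39
  kept as-is: 2 0 4 6 0 4 → sum 16
Total = 39 + 16 = 55.
Check digit = (10 − (55 mod 10)) mod 10 = 5.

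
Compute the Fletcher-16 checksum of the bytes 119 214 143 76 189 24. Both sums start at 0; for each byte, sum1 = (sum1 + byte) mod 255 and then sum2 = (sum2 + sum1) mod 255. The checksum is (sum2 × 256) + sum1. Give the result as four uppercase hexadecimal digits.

Running sums (mod 255):
  after byte 0 (119): sum1=119, sum2=119
  after byte 1 (214): sum1=78, sum2=197
  after byte 2 (143): sum1=221, sum2=163
  after byte 3 (76): sum1=42, sum2=205
  after byte 4 (189): sum1=231, sum2=181
  after byte 5 (24): sum1=0, sum2=181
Checksum = sum2·256 + sum1 = 181·256 + 0 = 46336 = 0xB500.

B500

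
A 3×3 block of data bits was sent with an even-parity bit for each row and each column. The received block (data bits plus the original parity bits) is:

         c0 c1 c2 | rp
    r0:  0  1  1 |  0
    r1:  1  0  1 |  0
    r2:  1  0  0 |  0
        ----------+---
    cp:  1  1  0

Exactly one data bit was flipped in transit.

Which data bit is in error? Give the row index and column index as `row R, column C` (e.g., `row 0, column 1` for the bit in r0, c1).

row 2, column 0

Recompute each row's even parity and compare to rp:
  r0: data parity 0, sent rp 0 → ok
  r1: data parity 0, sent rp 0 → ok
  r2: data parity 1, sent rp 0 → mismatch
Recompute each column's even parity and compare to cp:
  c0: data parity 0, sent cp 1 → mismatch
  c1: data parity 1, sent cp 1 → ok
  c2: data parity 0, sent cp 0 → ok
Exactly one row (r2) and one column (c0) fail → the flipped bit is at their intersection.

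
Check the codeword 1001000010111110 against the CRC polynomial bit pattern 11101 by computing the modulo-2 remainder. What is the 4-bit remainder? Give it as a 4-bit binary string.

Modulo-2 division of 1001000010111110 by 11101:
  pos 0: 10010 XOR 11101 = 01111
  pos 1: 11110 XOR 11101 = 00011
  pos 4: 11001 XOR 11101 = 00100
  pos 6: 10001 XOR 11101 = 01100
  pos 7: 11001 XOR 11101 = 00100
  pos 9: 10011 XOR 11101 = 01110
  pos 10: 11101 XOR 11101 = 00000
Remainder = 0000 (zero — the frame passes the CRC check).

0000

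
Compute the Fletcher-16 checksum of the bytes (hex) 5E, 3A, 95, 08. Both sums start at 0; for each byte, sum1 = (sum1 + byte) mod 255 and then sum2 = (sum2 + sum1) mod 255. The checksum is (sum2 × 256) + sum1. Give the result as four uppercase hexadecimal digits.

5B36

Running sums (mod 255):
  after byte 0 (5E): sum1=94, sum2=94
  after byte 1 (3A): sum1=152, sum2=246
  after byte 2 (95): sum1=46, sum2=37
  after byte 3 (08): sum1=54, sum2=91
Checksum = sum2·256 + sum1 = 91·256 + 54 = 23350 = 0x5B36.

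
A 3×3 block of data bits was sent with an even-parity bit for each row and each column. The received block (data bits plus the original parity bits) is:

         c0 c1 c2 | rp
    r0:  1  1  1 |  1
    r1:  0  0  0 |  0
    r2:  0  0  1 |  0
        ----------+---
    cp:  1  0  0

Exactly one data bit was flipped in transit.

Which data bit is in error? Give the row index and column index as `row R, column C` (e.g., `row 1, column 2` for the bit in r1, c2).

row 2, column 1

Recompute each row's even parity and compare to rp:
  r0: data parity 1, sent rp 1 → ok
  r1: data parity 0, sent rp 0 → ok
  r2: data parity 1, sent rp 0 → mismatch
Recompute each column's even parity and compare to cp:
  c0: data parity 1, sent cp 1 → ok
  c1: data parity 1, sent cp 0 → mismatch
  c2: data parity 0, sent cp 0 → ok
Exactly one row (r2) and one column (c1) fail → the flipped bit is at their intersection.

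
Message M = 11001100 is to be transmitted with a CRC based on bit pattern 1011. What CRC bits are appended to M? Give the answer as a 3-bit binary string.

101

Append 3 zeros: 11001100000. Divide by 1011 (XOR where the leading bit is 1):
  pos 0: 1100 XOR 1011 = 0111
  pos 1: 1111 XOR 1011 = 0100
  pos 2: 1001 XOR 1011 = 0010
  pos 4: 1000 XOR 1011 = 0011
  pos 6: 1100 XOR 1011 = 0111
  pos 7: 1110 XOR 1011 = 0101
Remainder (last 3 bits) = 101. This is the CRC / FCS.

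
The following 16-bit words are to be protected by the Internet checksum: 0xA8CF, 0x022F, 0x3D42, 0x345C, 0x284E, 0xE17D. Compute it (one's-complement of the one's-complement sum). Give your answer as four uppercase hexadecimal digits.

One's-complement addition (fold any carry out of bit 15 back into bit 0):
  0xA8CF + 0x022F = 0x0AAFE
  0xAAFE + 0x3D42 = 0x0E840
  0xE840 + 0x345C = 0x11C9C → wrap carry → 0x1C9D
  0x1C9D + 0x284E = 0x044EB
  0x44EB + 0xE17D = 0x12668 → wrap carry → 0x2669
One's-complement sum = 0x2669.
Checksum = ~0x2669 & 0xFFFF = 0xD996.

D996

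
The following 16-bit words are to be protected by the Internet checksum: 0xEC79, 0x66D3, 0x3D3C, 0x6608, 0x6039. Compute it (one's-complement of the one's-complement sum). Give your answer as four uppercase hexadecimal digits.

One's-complement addition (fold any carry out of bit 15 back into bit 0):
  0xEC79 + 0x66D3 = 0x1534C → wrap carry → 0x534D
  0x534D + 0x3D3C = 0x09089
  0x9089 + 0x6608 = 0x0F691
  0xF691 + 0x6039 = 0x156CA → wrap carry → 0x56CB
One's-complement sum = 0x56CB.
Checksum = ~0x56CB & 0xFFFF = 0xA934.

A934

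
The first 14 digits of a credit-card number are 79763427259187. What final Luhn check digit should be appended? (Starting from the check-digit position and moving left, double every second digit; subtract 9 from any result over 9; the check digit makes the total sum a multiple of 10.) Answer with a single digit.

9

Partial digits right→left: 7 8 1 9 5 2 7 2 4 3 6 7 9 7
Double every second digit counting from the check-digit position (so the 1st, 3rd, 5th, ... of the partial from the right).
  doubled (with −9 where >9): 5 2 1 5 8 3 9 → sum 33
  kept as-is: 8 9 2 2 3 7 7 → sum 38
Total = 33 + 38 = 71.
Check digit = (10 − (71 mod 10)) mod 10 = 9.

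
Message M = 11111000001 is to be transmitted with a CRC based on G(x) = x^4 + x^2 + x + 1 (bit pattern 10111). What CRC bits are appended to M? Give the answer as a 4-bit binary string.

1100

Append 4 zeros: 111110000010000. Divide by 10111 (XOR where the leading bit is 1):
  pos 0: 11111 XOR 10111 = 01000
  pos 1: 10000 XOR 10111 = 00111
  pos 3: 11100 XOR 10111 = 01011
  pos 4: 10110 XOR 10111 = 00001
  pos 8: 10100 XOR 10111 = 00011
Remainder (last 4 bits) = 1100. This is the CRC / FCS.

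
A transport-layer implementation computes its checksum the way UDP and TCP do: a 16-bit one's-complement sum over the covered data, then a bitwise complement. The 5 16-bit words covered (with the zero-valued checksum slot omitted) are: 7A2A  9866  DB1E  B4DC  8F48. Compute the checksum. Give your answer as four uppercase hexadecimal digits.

CE2A

One's-complement addition (fold any carry out of bit 15 back into bit 0):
  0x7A2A + 0x9866 = 0x11290 → wrap carry → 0x1291
  0x1291 + 0xDB1E = 0x0EDAF
  0xEDAF + 0xB4DC = 0x1A28B → wrap carry → 0xA28C
  0xA28C + 0x8F48 = 0x131D4 → wrap carry → 0x31D5
One's-complement sum = 0x31D5.
Checksum = ~0x31D5 & 0xFFFF = 0xCE2A.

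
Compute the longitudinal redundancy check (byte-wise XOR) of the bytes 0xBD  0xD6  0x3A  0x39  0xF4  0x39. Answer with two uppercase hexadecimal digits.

A5

XOR the bytes together:
  start with 0xBD
  0xBD ⊕ 0xD6 = 0x6B
  0x6B ⊕ 0x3A = 0x51
  0x51 ⊕ 0x39 = 0x68
  0x68 ⊕ 0xF4 = 0x9C
  0x9C ⊕ 0x39 = 0xA5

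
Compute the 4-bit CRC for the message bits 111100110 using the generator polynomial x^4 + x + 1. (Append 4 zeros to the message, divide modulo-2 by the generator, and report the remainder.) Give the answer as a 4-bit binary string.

Append 4 zeros: 1111001100000. Divide by 10011 (XOR where the leading bit is 1):
  pos 0: 11110 XOR 10011 = 01101
  pos 1: 11010 XOR 10011 = 01001
  pos 2: 10011 XOR 10011 = 00000
  pos 7: 10000 XOR 10011 = 00011
Remainder (last 4 bits) = 0110. This is the CRC / FCS.

0110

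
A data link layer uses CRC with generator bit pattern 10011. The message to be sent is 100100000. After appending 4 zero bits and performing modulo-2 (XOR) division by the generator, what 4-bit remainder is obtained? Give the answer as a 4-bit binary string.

0101

Append 4 zeros: 1001000000000. Divide by 10011 (XOR where the leading bit is 1):
  pos 0: 10010 XOR 10011 = 00001
  pos 4: 10000 XOR 10011 = 00011
  pos 7: 11000 XOR 10011 = 01011
  pos 8: 10110 XOR 10011 = 00101
Remainder (last 4 bits) = 0101. This is the CRC / FCS.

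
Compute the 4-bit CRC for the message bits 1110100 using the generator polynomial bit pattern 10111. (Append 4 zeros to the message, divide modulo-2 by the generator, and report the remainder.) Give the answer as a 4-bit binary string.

Append 4 zeros: 11101000000. Divide by 10111 (XOR where the leading bit is 1):
  pos 0: 11101 XOR 10111 = 01010
  pos 1: 10100 XOR 10111 = 00011
  pos 4: 11000 XOR 10111 = 01111
  pos 5: 11110 XOR 10111 = 01001
  pos 6: 10010 XOR 10111 = 00101
Remainder (last 4 bits) = 0101. This is the CRC / FCS.

0101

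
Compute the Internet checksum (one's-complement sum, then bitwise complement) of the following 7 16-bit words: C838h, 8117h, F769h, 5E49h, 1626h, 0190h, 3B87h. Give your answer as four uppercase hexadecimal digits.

One's-complement addition (fold any carry out of bit 15 back into bit 0):
  0xC838 + 0x8117 = 0x1494F → wrap carry → 0x4950
  0x4950 + 0xF769 = 0x140B9 → wrap carry → 0x40BA
  0x40BA + 0x5E49 = 0x09F03
  0x9F03 + 0x1626 = 0x0B529
  0xB529 + 0x0190 = 0x0B6B9
  0xB6B9 + 0x3B87 = 0x0F240
One's-complement sum = 0xF240.
Checksum = ~0xF240 & 0xFFFF = 0x0DBF.

0DBF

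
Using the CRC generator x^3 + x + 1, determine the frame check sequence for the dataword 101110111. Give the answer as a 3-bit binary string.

011

Append 3 zeros: 101110111000. Divide by 1011 (XOR where the leading bit is 1):
  pos 0: 1011 XOR 1011 = 0000
  pos 4: 1011 XOR 1011 = 0000
  pos 8: 1000 XOR 1011 = 0011
Remainder (last 3 bits) = 011. This is the CRC / FCS.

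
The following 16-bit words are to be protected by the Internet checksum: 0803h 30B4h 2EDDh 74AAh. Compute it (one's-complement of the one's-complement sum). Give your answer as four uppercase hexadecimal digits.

23C1

One's-complement addition (fold any carry out of bit 15 back into bit 0):
  0x0803 + 0x30B4 = 0x038B7
  0x38B7 + 0x2EDD = 0x06794
  0x6794 + 0x74AA = 0x0DC3E
One's-complement sum = 0xDC3E.
Checksum = ~0xDC3E & 0xFFFF = 0x23C1.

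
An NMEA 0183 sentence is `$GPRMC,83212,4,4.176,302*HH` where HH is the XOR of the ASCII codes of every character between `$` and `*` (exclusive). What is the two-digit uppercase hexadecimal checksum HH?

XOR the ASCII codes of the payload characters:
  'G' = 0x47 → acc = 0x47
  'P' = 0x50 → acc = 0x17
  'R' = 0x52 → acc = 0x45
  'M' = 0x4D → acc = 0x08
  'C' = 0x43 → acc = 0x4B
  ',' = 0x2C → acc = 0x67
  '8' = 0x38 → acc = 0x5F
  '3' = 0x33 → acc = 0x6C
  '2' = 0x32 → acc = 0x5E
  '1' = 0x31 → acc = 0x6F
  '2' = 0x32 → acc = 0x5D
  ',' = 0x2C → acc = 0x71
  '4' = 0x34 → acc = 0x45
  ',' = 0x2C → acc = 0x69
  '4' = 0x34 → acc = 0x5D
  '.' = 0x2E → acc = 0x73
  '1' = 0x31 → acc = 0x42
  '7' = 0x37 → acc = 0x75
  '6' = 0x36 → acc = 0x43
  ',' = 0x2C → acc = 0x6F
  '3' = 0x33 → acc = 0x5C
  '0' = 0x30 → acc = 0x6C
  '2' = 0x32 → acc = 0x5E
Checksum = 0x5E.

5E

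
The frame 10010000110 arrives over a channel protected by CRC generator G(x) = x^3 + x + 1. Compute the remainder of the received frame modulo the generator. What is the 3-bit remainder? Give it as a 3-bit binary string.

Modulo-2 division of 10010000110 by 1011:
  pos 0: 1001 XOR 1011 = 0010
  pos 2: 1000 XOR 1011 = 0011
  pos 4: 1100 XOR 1011 = 0111
  pos 5: 1111 XOR 1011 = 0100
  pos 6: 1001 XOR 1011 = 0010
Remainder = 100 (nonzero — an error is detected).

100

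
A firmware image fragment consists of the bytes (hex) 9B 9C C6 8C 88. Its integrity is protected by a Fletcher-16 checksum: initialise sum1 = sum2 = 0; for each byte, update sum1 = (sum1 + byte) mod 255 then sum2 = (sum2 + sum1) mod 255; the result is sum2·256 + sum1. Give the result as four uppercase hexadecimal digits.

Running sums (mod 255):
  after byte 0 (9B): sum1=155, sum2=155
  after byte 1 (9C): sum1=56, sum2=211
  after byte 2 (C6): sum1=254, sum2=210
  after byte 3 (8C): sum1=139, sum2=94
  after byte 4 (88): sum1=20, sum2=114
Checksum = sum2·256 + sum1 = 114·256 + 20 = 29204 = 0x7214.

7214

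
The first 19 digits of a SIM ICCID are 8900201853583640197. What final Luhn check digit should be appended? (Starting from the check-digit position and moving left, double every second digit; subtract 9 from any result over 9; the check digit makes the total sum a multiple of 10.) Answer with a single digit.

1

Partial digits right→left: 7 9 1 0 4 6 3 8 5 3 5 8 1 0 2 0 0 9 8
Double every second digit counting from the check-digit position (so the 1st, 3rd, 5th, ... of the partial from the right).
  doubled (with −9 where >9): 5 2 8 6 1 1 2 4 0 7 → sum 36
  kept as-is: 9 0 6 8 3 8 0 0 9 → sum 43
Total = 36 + 43 = 79.
Check digit = (10 − (79 mod 10)) mod 10 = 1.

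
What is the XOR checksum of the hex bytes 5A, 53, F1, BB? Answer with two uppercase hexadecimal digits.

43

XOR the bytes together:
  start with 0x5A
  0x5A ⊕ 0x53 = 0x09
  0x09 ⊕ 0xF1 = 0xF8
  0xF8 ⊕ 0xBB = 0x43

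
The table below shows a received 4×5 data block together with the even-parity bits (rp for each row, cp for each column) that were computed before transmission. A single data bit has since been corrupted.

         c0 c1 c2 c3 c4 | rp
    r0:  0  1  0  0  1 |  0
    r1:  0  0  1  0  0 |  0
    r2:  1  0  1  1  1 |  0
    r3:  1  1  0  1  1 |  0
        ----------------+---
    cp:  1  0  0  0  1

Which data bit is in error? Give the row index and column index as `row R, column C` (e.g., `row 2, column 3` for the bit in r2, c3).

row 1, column 0

Recompute each row's even parity and compare to rp:
  r0: data parity 0, sent rp 0 → ok
  r1: data parity 1, sent rp 0 → mismatch
  r2: data parity 0, sent rp 0 → ok
  r3: data parity 0, sent rp 0 → ok
Recompute each column's even parity and compare to cp:
  c0: data parity 0, sent cp 1 → mismatch
  c1: data parity 0, sent cp 0 → ok
  c2: data parity 0, sent cp 0 → ok
  c3: data parity 0, sent cp 0 → ok
  c4: data parity 1, sent cp 1 → ok
Exactly one row (r1) and one column (c0) fail → the flipped bit is at their intersection.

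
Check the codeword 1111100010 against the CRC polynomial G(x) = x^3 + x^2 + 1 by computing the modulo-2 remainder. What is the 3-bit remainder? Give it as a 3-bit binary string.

000

Modulo-2 division of 1111100010 by 1101:
  pos 0: 1111 XOR 1101 = 0010
  pos 2: 1010 XOR 1101 = 0111
  pos 3: 1110 XOR 1101 = 0011
  pos 5: 1101 XOR 1101 = 0000
Remainder = 000 (zero — the frame passes the CRC check).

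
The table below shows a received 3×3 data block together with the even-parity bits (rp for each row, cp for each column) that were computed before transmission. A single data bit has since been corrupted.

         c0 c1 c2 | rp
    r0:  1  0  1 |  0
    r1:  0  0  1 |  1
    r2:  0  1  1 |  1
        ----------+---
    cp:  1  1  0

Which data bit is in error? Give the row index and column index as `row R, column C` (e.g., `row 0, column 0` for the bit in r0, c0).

row 2, column 2

Recompute each row's even parity and compare to rp:
  r0: data parity 0, sent rp 0 → ok
  r1: data parity 1, sent rp 1 → ok
  r2: data parity 0, sent rp 1 → mismatch
Recompute each column's even parity and compare to cp:
  c0: data parity 1, sent cp 1 → ok
  c1: data parity 1, sent cp 1 → ok
  c2: data parity 1, sent cp 0 → mismatch
Exactly one row (r2) and one column (c2) fail → the flipped bit is at their intersection.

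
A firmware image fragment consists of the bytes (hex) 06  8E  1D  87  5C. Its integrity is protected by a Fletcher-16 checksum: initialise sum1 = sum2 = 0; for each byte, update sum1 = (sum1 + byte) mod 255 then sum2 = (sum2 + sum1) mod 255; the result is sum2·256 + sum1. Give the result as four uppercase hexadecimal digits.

Running sums (mod 255):
  after byte 0 (06): sum1=6, sum2=6
  after byte 1 (8E): sum1=148, sum2=154
  after byte 2 (1D): sum1=177, sum2=76
  after byte 3 (87): sum1=57, sum2=133
  after byte 4 (5C): sum1=149, sum2=27
Checksum = sum2·256 + sum1 = 27·256 + 149 = 7061 = 0x1B95.

1B95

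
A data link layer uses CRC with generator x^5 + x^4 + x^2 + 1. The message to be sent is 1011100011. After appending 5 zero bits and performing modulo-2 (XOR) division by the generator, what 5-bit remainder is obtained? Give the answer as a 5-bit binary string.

00101

Append 5 zeros: 101110001100000. Divide by 110101 (XOR where the leading bit is 1):
  pos 0: 101110 XOR 110101 = 011011
  pos 1: 110110 XOR 110101 = 000011
  pos 5: 110110 XOR 110101 = 000011
  pos 9: 110000 XOR 110101 = 000101
Remainder (last 5 bits) = 00101. This is the CRC / FCS.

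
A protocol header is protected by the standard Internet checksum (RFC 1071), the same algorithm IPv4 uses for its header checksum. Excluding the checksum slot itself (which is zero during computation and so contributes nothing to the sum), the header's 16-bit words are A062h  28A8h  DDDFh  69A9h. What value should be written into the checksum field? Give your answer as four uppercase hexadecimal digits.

One's-complement addition (fold any carry out of bit 15 back into bit 0):
  0xA062 + 0x28A8 = 0x0C90A
  0xC90A + 0xDDDF = 0x1A6E9 → wrap carry → 0xA6EA
  0xA6EA + 0x69A9 = 0x11093 → wrap carry → 0x1094
One's-complement sum = 0x1094.
Checksum = ~0x1094 & 0xFFFF = 0xEF6B.

EF6B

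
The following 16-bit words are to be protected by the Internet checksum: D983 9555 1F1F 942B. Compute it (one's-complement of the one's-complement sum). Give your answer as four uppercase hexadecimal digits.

One's-complement addition (fold any carry out of bit 15 back into bit 0):
  0xD983 + 0x9555 = 0x16ED8 → wrap carry → 0x6ED9
  0x6ED9 + 0x1F1F = 0x08DF8
  0x8DF8 + 0x942B = 0x12223 → wrap carry → 0x2224
One's-complement sum = 0x2224.
Checksum = ~0x2224 & 0xFFFF = 0xDDDB.

DDDB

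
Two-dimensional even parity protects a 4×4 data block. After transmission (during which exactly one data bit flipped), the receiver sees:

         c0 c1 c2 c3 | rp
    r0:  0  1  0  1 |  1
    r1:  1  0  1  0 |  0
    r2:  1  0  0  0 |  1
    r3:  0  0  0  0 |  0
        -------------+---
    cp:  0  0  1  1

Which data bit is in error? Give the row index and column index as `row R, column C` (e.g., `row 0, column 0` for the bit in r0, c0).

row 0, column 1

Recompute each row's even parity and compare to rp:
  r0: data parity 0, sent rp 1 → mismatch
  r1: data parity 0, sent rp 0 → ok
  r2: data parity 1, sent rp 1 → ok
  r3: data parity 0, sent rp 0 → ok
Recompute each column's even parity and compare to cp:
  c0: data parity 0, sent cp 0 → ok
  c1: data parity 1, sent cp 0 → mismatch
  c2: data parity 1, sent cp 1 → ok
  c3: data parity 1, sent cp 1 → ok
Exactly one row (r0) and one column (c1) fail → the flipped bit is at their intersection.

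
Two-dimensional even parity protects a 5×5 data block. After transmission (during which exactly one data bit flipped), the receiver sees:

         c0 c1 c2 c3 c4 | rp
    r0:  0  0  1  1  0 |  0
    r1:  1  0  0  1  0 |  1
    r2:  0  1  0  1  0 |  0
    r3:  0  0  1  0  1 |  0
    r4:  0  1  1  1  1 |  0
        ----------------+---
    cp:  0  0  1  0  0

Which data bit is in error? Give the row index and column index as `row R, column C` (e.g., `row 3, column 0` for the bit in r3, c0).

Recompute each row's even parity and compare to rp:
  r0: data parity 0, sent rp 0 → ok
  r1: data parity 0, sent rp 1 → mismatch
  r2: data parity 0, sent rp 0 → ok
  r3: data parity 0, sent rp 0 → ok
  r4: data parity 0, sent rp 0 → ok
Recompute each column's even parity and compare to cp:
  c0: data parity 1, sent cp 0 → mismatch
  c1: data parity 0, sent cp 0 → ok
  c2: data parity 1, sent cp 1 → ok
  c3: data parity 0, sent cp 0 → ok
  c4: data parity 0, sent cp 0 → ok
Exactly one row (r1) and one column (c0) fail → the flipped bit is at their intersection.

row 1, column 0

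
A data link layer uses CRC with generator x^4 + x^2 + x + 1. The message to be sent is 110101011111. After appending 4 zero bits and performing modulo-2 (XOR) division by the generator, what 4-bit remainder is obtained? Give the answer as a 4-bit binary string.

0100

Append 4 zeros: 1101010111110000. Divide by 10111 (XOR where the leading bit is 1):
  pos 0: 11010 XOR 10111 = 01101
  pos 1: 11011 XOR 10111 = 01100
  pos 2: 11000 XOR 10111 = 01111
  pos 3: 11111 XOR 10111 = 01000
  pos 4: 10001 XOR 10111 = 00110
  pos 6: 11011 XOR 10111 = 01100
  pos 7: 11001 XOR 10111 = 01110
  pos 8: 11100 XOR 10111 = 01011
  pos 9: 10110 XOR 10111 = 00001
Remainder (last 4 bits) = 0100. This is the CRC / FCS.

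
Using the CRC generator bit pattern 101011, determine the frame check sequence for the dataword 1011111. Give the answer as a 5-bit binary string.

Append 5 zeros: 101111100000. Divide by 101011 (XOR where the leading bit is 1):
  pos 0: 101111 XOR 101011 = 000100
  pos 3: 100100 XOR 101011 = 001111
  pos 5: 111100 XOR 101011 = 010111
  pos 6: 101110 XOR 101011 = 000101
Remainder (last 5 bits) = 00101. This is the CRC / FCS.

00101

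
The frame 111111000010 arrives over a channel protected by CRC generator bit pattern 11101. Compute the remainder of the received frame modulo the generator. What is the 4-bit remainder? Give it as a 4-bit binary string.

Modulo-2 division of 111111000010 by 11101:
  pos 0: 11111 XOR 11101 = 00010
  pos 3: 10100 XOR 11101 = 01001
  pos 4: 10010 XOR 11101 = 01111
  pos 5: 11110 XOR 11101 = 00011
Remainder = 1110 (nonzero — an error is detected).

1110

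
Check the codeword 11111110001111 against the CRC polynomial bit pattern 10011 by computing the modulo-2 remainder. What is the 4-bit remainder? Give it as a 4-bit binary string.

0000

Modulo-2 division of 11111110001111 by 10011:
  pos 0: 11111 XOR 10011 = 01100
  pos 1: 11001 XOR 10011 = 01010
  pos 2: 10101 XOR 10011 = 00110
  pos 4: 11000 XOR 10011 = 01011
  pos 5: 10110 XOR 10011 = 00101
  pos 7: 10111 XOR 10011 = 00100
  pos 9: 10011 XOR 10011 = 00000
Remainder = 0000 (zero — the frame passes the CRC check).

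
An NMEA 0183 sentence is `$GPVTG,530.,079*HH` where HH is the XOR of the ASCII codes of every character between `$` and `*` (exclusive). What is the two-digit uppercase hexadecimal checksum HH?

74

XOR the ASCII codes of the payload characters:
  'G' = 0x47 → acc = 0x47
  'P' = 0x50 → acc = 0x17
  'V' = 0x56 → acc = 0x41
  'T' = 0x54 → acc = 0x15
  'G' = 0x47 → acc = 0x52
  ',' = 0x2C → acc = 0x7E
  '5' = 0x35 → acc = 0x4B
  '3' = 0x33 → acc = 0x78
  '0' = 0x30 → acc = 0x48
  '.' = 0x2E → acc = 0x66
  ',' = 0x2C → acc = 0x4A
  '0' = 0x30 → acc = 0x7A
  '7' = 0x37 → acc = 0x4D
  '9' = 0x39 → acc = 0x74
Checksum = 0x74.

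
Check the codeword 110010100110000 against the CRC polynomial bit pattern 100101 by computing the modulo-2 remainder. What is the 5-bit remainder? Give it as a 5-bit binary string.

Modulo-2 division of 110010100110000 by 100101:
  pos 0: 110010 XOR 100101 = 010111
  pos 1: 101111 XOR 100101 = 001010
  pos 3: 101000 XOR 100101 = 001101
  pos 5: 110111 XOR 100101 = 010010
  pos 6: 100100 XOR 100101 = 000001
Remainder = 01000 (nonzero — an error is detected).

01000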